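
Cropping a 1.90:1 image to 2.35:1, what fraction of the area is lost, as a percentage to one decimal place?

2.35:1 is wider than 1.90:1, so the crop keeps the full width and trims the height.
(1.900)/(2.350) ≈ 0.809 of the area survives, leaving 19.15% discarded.

19.1%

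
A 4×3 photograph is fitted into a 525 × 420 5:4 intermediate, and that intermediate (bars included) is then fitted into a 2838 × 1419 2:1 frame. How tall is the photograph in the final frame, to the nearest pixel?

1330 px

First fit — 4×3 into 525×420 spans the width: 525.00 × 393.75.
Second fit — the 5:4 canvas into 2838×1419 spans the height: 1773.75 × 1419.00 (×3.3786 from 525×420).
The photograph scales with it: height 393.75 × 3.3786 ≈ 1330.31.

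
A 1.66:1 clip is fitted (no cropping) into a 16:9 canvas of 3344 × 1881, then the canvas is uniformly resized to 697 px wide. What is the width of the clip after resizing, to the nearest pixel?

651 px

Fitted into 3344×1881, the clip spans the height; its width is 1881 × 1.660 ≈ 3122.46 px.
Resizing to 697 px wide multiplies everything by 0.2084: 3122.46 → 650.82 px.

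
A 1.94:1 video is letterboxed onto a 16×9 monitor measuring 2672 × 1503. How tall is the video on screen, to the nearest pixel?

1377 px

1.94:1 (1.940) > 16×9 (1.778), so the video fills the width.
That makes the image 1377.32 px tall (2672 / 1.940).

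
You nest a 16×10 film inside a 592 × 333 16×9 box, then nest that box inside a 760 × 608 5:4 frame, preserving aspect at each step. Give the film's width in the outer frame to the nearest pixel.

16×10 in 592×333: fills the height, so the film is 532.80 × 333.00.
16×9 in 760×608: fills the width, so the intermediate becomes 760.00 × 427.50 — a scale of ×1.2838.
Applying the same ×1.2838: 532.80 → 684.00.

684 px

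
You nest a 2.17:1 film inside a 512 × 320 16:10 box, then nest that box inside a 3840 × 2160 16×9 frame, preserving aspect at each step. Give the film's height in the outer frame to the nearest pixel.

1593 px

Inside the 512×320 canvas the film is width-limited at 512.00 × 235.94.
The 16:10 canvas is height-limited in 3840×2160, giving 3456.00 × 2160.00; scale factor 6.7500.
Applying the same ×6.7500: 235.94 → 1592.63.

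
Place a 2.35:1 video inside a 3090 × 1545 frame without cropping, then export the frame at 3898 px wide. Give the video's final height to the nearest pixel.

Fitted into 3090×1545, the video spans the width; its height is 3090 / 2.350 ≈ 1314.89 px.
Scaling 3090 → 3898 is ×1.2615, so the height becomes 1314.89 × 1.2615 ≈ 1658.72 px.

1659 px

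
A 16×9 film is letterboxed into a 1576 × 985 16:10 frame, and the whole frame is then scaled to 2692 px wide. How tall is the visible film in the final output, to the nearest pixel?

Fitted into 1576×985, the film spans the width; its height is 1576 × 9/16 ≈ 886.50 px.
Resizing to 2692 px wide multiplies everything by 1.7081: 886.50 → 1514.25 px.

1514 px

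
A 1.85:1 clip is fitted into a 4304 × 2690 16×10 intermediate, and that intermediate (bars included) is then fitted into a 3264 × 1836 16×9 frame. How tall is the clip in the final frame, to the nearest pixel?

Inside the 4304×2690 canvas the clip is width-limited at 4304.00 × 2326.49.
16×10 in 3264×1836: fills the height, so the intermediate becomes 2937.60 × 1836.00 — a scale of ×0.6825.
Applying the same ×0.6825: 2326.49 → 1587.89.

1588 px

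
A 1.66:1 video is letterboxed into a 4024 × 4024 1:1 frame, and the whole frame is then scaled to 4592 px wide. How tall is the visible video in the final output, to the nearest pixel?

2766 px

In the 4024×4024 frame the video fills the width: height = 4024 / 1.660 ≈ 2424.10 px.
Resizing to 4592 px wide multiplies everything by 1.1412: 2424.10 → 2766.27 px.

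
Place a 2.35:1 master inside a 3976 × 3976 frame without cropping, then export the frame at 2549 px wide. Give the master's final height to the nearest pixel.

1085 px

Fitted into 3976×3976, the master spans the width; its height is 3976 / 2.350 ≈ 1691.91 px.
The frame scales by 2549/3976 = 0.6411; 1691.91 × 0.6411 ≈ 1084.68 px.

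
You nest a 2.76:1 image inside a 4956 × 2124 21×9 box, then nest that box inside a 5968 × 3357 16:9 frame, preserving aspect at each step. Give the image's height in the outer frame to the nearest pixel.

2.76:1 in 4956×2124: fills the width, so the image is 4956.00 × 1795.65.
Second fit — the 21×9 canvas into 5968×3357 spans the width: 5968.00 × 2557.71 (×1.2042 from 4956×2124).
So the image's height is 1795.65 × 1.2042 ≈ 2162.32.

2162 px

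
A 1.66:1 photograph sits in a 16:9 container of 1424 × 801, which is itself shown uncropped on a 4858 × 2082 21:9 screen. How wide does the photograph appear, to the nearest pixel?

First fit — 1.66:1 into 1424×801 spans the height: 1329.66 × 801.00.
Second fit — the 16:9 canvas into 4858×2082 spans the height: 3701.33 × 2082.00 (×2.5993 from 1424×801).
The photograph scales with it: width 1329.66 × 2.5993 ≈ 3456.12.

3456 px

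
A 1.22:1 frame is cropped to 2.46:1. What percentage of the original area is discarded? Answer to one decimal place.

50.4%

The width stays; only height is cut (since 2.46:1 is wider than 1.22:1).
(1.220)/(2.460) ≈ 0.496 of the area survives, leaving 50.41% discarded.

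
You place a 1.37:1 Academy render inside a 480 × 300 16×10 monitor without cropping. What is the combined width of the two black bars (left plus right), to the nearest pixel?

69 px

Since 1.370 < 1.600, the render is height-limited.
That makes the image 411.00 px wide (300 × 1.370).
Leftover width: 480 − 411.00 = 69.00 px.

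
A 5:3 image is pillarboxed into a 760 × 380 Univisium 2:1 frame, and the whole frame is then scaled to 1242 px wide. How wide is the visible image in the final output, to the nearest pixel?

Fitted into 760×380, the image spans the height; its width is 380 × 5/3 ≈ 633.33 px.
Scaling 760 → 1242 is ×1.6342, so the width becomes 633.33 × 1.6342 ≈ 1035.00 px.

1035 px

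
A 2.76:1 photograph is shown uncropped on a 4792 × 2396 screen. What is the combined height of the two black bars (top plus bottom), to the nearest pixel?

660 px

2.76:1 (2.760) > 2:1 (2.000), so the photograph fills the width.
Content height = 4792 / 2.760 ≈ 1736.23 px.
2396 − 1736.23 = 659.77 px of bars.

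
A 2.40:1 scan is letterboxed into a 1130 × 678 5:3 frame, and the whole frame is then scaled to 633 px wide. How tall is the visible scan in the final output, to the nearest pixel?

264 px

At 1130×678 the scan is width-limited, so height = 1130 / 2.400 ≈ 470.83 px.
The frame scales by 633/1130 = 0.5602; 470.83 × 0.5602 ≈ 263.75 px.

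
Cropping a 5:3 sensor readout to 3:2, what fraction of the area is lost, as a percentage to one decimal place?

10.0%

Going from 5:3 to 3:2 means cutting width while keeping height.
Area ratio = (1.500)/(1.667) = 90.00%; the remaining 10.00% is cropped out.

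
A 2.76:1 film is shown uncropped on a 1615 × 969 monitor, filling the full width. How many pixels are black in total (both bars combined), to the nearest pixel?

Content height = 1615 / 2.760 ≈ 585.1449 px.
Black = 969 − 585.1449 = 383.8551 px.
That's 383.8551 × 1615 ≈ 619926 black pixels.

619926 pixels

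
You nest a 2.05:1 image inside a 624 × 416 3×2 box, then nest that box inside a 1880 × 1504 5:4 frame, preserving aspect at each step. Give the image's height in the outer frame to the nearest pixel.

917 px

First fit — 2.05:1 into 624×416 spans the width: 624.00 × 304.39.
3×2 in 1880×1504: fills the width, so the intermediate becomes 1880.00 × 1253.33 — a scale of ×3.0128.
The image scales with it: height 304.39 × 3.0128 ≈ 917.07.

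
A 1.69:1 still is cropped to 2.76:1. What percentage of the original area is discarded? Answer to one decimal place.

2.76:1 is wider than 1.69:1, so the crop keeps the full width and trims the height.
Fraction kept = (1.690)/(2.760) ≈ 61.23%, so 38.77% is lost.

38.8%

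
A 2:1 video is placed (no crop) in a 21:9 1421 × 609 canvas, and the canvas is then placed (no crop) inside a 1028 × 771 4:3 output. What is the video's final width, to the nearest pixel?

2:1 in 1421×609: fills the height, so the video is 1218.00 × 609.00.
The 21:9 canvas is width-limited in 1028×771, giving 1028.00 × 440.57; scale factor 0.7234.
The video scales with it: width 1218.00 × 0.7234 ≈ 881.14.

881 px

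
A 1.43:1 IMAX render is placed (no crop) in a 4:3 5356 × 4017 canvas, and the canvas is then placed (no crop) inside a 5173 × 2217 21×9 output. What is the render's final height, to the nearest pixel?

2067 px

Inside the 5356×4017 canvas the render is width-limited at 5356.00 × 3745.45.
The 4:3 canvas is height-limited in 5173×2217, giving 2956.00 × 2217.00; scale factor 0.5519.
The render scales with it: height 3745.45 × 0.5519 ≈ 2067.13.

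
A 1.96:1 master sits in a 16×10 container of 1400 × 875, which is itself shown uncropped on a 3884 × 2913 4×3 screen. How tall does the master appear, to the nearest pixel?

1.96:1 in 1400×875: fills the width, so the master is 1400.00 × 714.29.
The 16×10 canvas is width-limited in 3884×2913, giving 3884.00 × 2427.50; scale factor 2.7743.
The master scales with it: height 714.29 × 2.7743 ≈ 1981.63.

1982 px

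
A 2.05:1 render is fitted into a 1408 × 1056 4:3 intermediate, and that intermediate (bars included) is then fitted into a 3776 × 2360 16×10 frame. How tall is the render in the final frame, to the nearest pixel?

Inside the 1408×1056 canvas the render is width-limited at 1408.00 × 686.83.
Second fit — the 4:3 canvas into 3776×2360 spans the height: 3146.67 × 2360.00 (×2.2348 from 1408×1056).
So the render's height is 686.83 × 2.2348 ≈ 1534.96.

1535 px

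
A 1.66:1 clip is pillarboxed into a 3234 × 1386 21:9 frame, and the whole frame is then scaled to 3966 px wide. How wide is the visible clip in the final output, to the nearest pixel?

2822 px

At 3234×1386 the clip is height-limited, so width = 1386 × 1.660 ≈ 2300.76 px.
The frame scales by 3966/3234 = 1.2263; 2300.76 × 1.2263 ≈ 2821.53 px.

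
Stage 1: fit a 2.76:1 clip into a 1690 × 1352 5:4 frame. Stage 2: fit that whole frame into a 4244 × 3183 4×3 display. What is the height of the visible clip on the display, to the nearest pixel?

1442 px

2.76:1 in 1690×1352: fills the width, so the clip is 1690.00 × 612.32.
The 5:4 canvas is height-limited in 4244×3183, giving 3978.75 × 3183.00; scale factor 2.3543.
The clip scales with it: height 612.32 × 2.3543 ≈ 1441.58.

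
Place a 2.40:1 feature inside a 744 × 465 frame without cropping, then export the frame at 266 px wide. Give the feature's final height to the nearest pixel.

111 px

Fitted into 744×465, the feature spans the width; its height is 744 / 2.400 ≈ 310.00 px.
Scaling 744 → 266 is ×0.3575, so the height becomes 310.00 × 0.3575 ≈ 110.83 px.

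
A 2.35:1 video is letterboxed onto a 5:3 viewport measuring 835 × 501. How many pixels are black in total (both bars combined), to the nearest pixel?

2.35:1 (2.350) > 5:3 (1.667), so the video fills the width.
That makes the image 355.3191 px tall (835 / 2.350).
Leftover height: 501 − 355.3191 = 145.6809 px.
That's 145.6809 × 835 ≈ 121644 black pixels.

121644 pixels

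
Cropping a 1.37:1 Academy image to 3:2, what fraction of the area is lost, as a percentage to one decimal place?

8.7%

3:2 is wider than 1.37:1 Academy, so the crop keeps the full width and trims the height.
Area ratio = (1.370)/(1.500) = 91.33%; the remaining 8.67% is cropped out.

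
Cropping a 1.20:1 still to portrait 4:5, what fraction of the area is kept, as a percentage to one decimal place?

portrait 4:5 is narrower than 1.20:1, so the crop keeps the full height and trims the width.
Fraction kept = (0.800)/(1.200) ≈ 66.67%.

66.7%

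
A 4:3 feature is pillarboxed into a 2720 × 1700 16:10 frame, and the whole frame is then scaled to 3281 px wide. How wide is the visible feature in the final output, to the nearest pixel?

Fitted into 2720×1700, the feature spans the height; its width is 1700 × 4/3 ≈ 2266.67 px.
Resizing to 3281 px wide multiplies everything by 1.2063: 2266.67 → 2734.17 px.

2734 px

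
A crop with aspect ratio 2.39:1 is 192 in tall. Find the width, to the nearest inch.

Width = 192 × 2.390 = 458.88.

459 in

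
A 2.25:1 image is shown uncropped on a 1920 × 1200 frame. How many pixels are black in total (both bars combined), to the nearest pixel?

Since 2.250 > 1.600, the image is width-limited.
The image is 1920 / 2.250 ≈ 853.3333 px tall.
1200 − 853.3333 = 346.6667 px of bars.
Bar area = 346.6667 × 1920 ≈ 665600 px.

665600 pixels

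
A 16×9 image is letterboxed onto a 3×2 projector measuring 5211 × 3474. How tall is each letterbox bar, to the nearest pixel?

16×9 is wider than 3×2, so it spans the full width.
The image is 5211 × 9/16 ≈ 2931.19 px tall.
Leftover height: 3474 − 2931.19 = 542.81 px → 271.41 each side.

271 px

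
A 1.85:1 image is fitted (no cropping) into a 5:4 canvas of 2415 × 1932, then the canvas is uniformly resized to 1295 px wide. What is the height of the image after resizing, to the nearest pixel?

700 px

In the 2415×1932 frame the image fills the width: height = 2415 / 1.850 ≈ 1305.41 px.
Resizing to 1295 px wide multiplies everything by 0.5362: 1305.41 → 700.00 px.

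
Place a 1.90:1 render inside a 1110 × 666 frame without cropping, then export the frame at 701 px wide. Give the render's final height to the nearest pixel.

Fitted into 1110×666, the render spans the width; its height is 1110 / 1.900 ≈ 584.21 px.
The frame scales by 701/1110 = 0.6315; 584.21 × 0.6315 ≈ 368.95 px.

369 px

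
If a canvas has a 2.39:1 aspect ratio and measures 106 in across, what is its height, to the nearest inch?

44 in

At 2.39:1, 106 / 2.390 ≈ 44.35.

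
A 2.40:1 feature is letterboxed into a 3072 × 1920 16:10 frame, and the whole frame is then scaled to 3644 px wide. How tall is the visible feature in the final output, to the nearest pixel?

In the 3072×1920 frame the feature fills the width: height = 3072 / 2.400 ≈ 1280.00 px.
Scaling 3072 → 3644 is ×1.1862, so the height becomes 1280.00 × 1.1862 ≈ 1518.33 px.

1518 px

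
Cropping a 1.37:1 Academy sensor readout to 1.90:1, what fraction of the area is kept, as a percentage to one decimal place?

72.1%

1.90:1 is wider than 1.37:1 Academy, so the crop keeps the full width and trims the height.
(1.370)/(1.900) ≈ 0.721 of the area survives.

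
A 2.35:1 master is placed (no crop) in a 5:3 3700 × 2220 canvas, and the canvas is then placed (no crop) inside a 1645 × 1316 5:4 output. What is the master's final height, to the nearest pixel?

First fit — 2.35:1 into 3700×2220 spans the width: 3700.00 × 1574.47.
5:3 in 1645×1316: fills the width, so the intermediate becomes 1645.00 × 987.00 — a scale of ×0.4446.
The master scales with it: height 1574.47 × 0.4446 ≈ 700.00.

700 px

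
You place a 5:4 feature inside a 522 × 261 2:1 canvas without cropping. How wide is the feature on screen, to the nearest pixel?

326 px

5:4 is narrower than 2:1, so it spans the full height.
The feature is 261 × 5/4 ≈ 326.25 px wide.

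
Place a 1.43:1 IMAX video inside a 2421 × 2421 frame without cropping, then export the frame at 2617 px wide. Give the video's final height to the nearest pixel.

1830 px

At 2421×2421 the video is width-limited, so height = 2421 / 1.430 ≈ 1693.01 px.
The frame scales by 2617/2421 = 1.0810; 1693.01 × 1.0810 ≈ 1830.07 px.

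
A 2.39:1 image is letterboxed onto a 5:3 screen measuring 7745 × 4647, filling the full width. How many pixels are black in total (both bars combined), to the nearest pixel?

The image is 7745 / 2.390 ≈ 3240.5858 px tall.
Leftover height: 4647 − 3240.5858 = 1406.4142 px.
Bar area = 1406.4142 × 7745 ≈ 10892678 px.

10892678 pixels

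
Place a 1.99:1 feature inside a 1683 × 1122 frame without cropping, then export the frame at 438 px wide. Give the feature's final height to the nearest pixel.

In the 1683×1122 frame the feature fills the width: height = 1683 / 1.990 ≈ 845.73 px.
Resizing to 438 px wide multiplies everything by 0.2602: 845.73 → 220.10 px.

220 px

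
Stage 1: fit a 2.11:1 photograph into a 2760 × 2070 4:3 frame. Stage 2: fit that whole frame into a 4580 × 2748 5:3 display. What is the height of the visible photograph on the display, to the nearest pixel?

1736 px

First fit — 2.11:1 into 2760×2070 spans the width: 2760.00 × 1308.06.
The 4:3 canvas is height-limited in 4580×2748, giving 3664.00 × 2748.00; scale factor 1.3275.
The photograph scales with it: height 1308.06 × 1.3275 ≈ 1736.49.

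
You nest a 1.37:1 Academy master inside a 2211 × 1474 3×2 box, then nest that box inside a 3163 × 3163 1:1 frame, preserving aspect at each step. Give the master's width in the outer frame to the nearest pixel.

2889 px

First fit — 1.37:1 Academy into 2211×1474 spans the height: 2019.38 × 1474.00.
Second fit — the 3×2 canvas into 3163×3163 spans the width: 3163.00 × 2108.67 (×1.4306 from 2211×1474).
Applying the same ×1.4306: 2019.38 → 2888.87.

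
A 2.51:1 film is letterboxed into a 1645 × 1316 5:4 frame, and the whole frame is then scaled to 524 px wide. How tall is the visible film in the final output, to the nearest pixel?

209 px

At 1645×1316 the film is width-limited, so height = 1645 / 2.510 ≈ 655.38 px.
Resizing to 524 px wide multiplies everything by 0.3185: 655.38 → 208.76 px.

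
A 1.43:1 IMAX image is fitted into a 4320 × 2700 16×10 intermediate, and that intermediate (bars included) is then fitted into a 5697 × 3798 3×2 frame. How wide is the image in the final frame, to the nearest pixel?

5092 px

First fit — 1.43:1 IMAX into 4320×2700 spans the height: 3861.00 × 2700.00.
The 16×10 canvas is width-limited in 5697×3798, giving 5697.00 × 3560.62; scale factor 1.3188.
Applying the same ×1.3188: 3861.00 → 5091.69.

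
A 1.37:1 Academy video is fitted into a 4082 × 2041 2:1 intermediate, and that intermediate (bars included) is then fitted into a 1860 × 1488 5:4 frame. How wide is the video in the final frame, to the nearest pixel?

1.37:1 Academy in 4082×2041: fills the height, so the video is 2796.17 × 2041.00.
Second fit — the 2:1 canvas into 1860×1488 spans the width: 1860.00 × 930.00 (×0.4557 from 4082×2041).
The video scales with it: width 2796.17 × 0.4557 ≈ 1274.10.

1274 px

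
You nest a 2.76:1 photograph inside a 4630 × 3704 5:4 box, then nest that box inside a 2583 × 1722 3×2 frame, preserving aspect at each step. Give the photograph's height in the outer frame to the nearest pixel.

780 px

2.76:1 in 4630×3704: fills the width, so the photograph is 4630.00 × 1677.54.
5:4 in 2583×1722: fills the height, so the intermediate becomes 2152.50 × 1722.00 — a scale of ×0.4649.
The photograph scales with it: height 1677.54 × 0.4649 ≈ 779.89.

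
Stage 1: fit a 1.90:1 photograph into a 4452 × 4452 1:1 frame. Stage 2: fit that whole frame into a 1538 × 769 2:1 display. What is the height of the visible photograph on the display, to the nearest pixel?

405 px

First fit — 1.90:1 into 4452×4452 spans the width: 4452.00 × 2343.16.
1:1 in 1538×769: fills the height, so the intermediate becomes 769.00 × 769.00 — a scale of ×0.1727.
So the photograph's height is 2343.16 × 0.1727 ≈ 404.74.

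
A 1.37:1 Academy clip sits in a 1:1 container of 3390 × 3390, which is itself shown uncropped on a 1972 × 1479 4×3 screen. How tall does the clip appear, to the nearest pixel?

1.37:1 Academy in 3390×3390: fills the width, so the clip is 3390.00 × 2474.45.
1:1 in 1972×1479: fills the height, so the intermediate becomes 1479.00 × 1479.00 — a scale of ×0.4363.
The clip scales with it: height 2474.45 × 0.4363 ≈ 1079.56.

1080 px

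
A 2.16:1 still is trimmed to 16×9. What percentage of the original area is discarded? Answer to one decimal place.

The height stays; only width is cut (since 16×9 is narrower than 2.16:1).
Fraction kept = (1.778)/(2.160) ≈ 82.30%, so 17.70% is lost.

17.7%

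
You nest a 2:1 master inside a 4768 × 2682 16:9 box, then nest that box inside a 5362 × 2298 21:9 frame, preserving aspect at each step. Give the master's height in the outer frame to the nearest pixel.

2:1 in 4768×2682: fills the width, so the master is 4768.00 × 2384.00.
Second fit — the 16:9 canvas into 5362×2298 spans the height: 4085.33 × 2298.00 (×0.8568 from 4768×2682).
The master scales with it: height 2384.00 × 0.8568 ≈ 2042.67.

2043 px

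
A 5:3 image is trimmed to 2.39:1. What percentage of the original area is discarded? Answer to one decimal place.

2.39:1 is wider than 5:3, so the crop keeps the full width and trims the height.
Fraction kept = (1.667)/(2.390) ≈ 69.74%, so 30.26% is lost.

30.3%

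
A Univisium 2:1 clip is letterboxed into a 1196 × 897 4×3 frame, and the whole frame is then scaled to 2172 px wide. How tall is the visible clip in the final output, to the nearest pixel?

At 1196×897 the clip is width-limited, so height = 1196 × 1/2 ≈ 598.00 px.
Resizing to 2172 px wide multiplies everything by 1.8161: 598.00 → 1086.00 px.

1086 px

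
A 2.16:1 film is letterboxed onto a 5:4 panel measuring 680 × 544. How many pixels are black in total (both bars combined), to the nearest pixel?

155846 pixels

Since 2.160 > 1.250, the film is width-limited.
Content height = 680 / 2.160 ≈ 314.8148 px.
544 − 314.8148 = 229.1852 px of bars.
Bar area = 229.1852 × 680 ≈ 155846 px.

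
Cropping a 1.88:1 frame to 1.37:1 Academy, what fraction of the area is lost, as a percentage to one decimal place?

27.1%

Going from 1.88:1 to 1.37:1 Academy means cutting width while keeping height.
(1.370)/(1.880) ≈ 0.729 of the area survives, leaving 27.13% discarded.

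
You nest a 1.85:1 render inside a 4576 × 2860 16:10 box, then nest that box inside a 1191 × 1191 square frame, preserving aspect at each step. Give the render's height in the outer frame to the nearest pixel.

644 px

First fit — 1.85:1 into 4576×2860 spans the width: 4576.00 × 2473.51.
Second fit — the 16:10 canvas into 1191×1191 spans the width: 1191.00 × 744.38 (×0.2603 from 4576×2860).
So the render's height is 2473.51 × 0.2603 ≈ 643.78.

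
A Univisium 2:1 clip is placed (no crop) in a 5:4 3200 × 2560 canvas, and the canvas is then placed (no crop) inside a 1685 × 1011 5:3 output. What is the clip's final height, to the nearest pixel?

Inside the 3200×2560 canvas the clip is width-limited at 3200.00 × 1600.00.
The 5:4 canvas is height-limited in 1685×1011, giving 1263.75 × 1011.00; scale factor 0.3949.
So the clip's height is 1600.00 × 0.3949 ≈ 631.88.

632 px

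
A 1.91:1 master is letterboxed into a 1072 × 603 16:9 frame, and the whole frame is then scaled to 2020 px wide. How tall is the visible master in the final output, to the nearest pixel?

1058 px

In the 1072×603 frame the master fills the width: height = 1072 / 1.910 ≈ 561.26 px.
The frame scales by 2020/1072 = 1.8843; 561.26 × 1.8843 ≈ 1057.59 px.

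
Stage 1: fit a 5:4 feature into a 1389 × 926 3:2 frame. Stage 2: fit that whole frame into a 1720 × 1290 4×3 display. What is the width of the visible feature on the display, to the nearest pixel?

1433 px

5:4 in 1389×926: fills the height, so the feature is 1157.50 × 926.00.
The 3:2 canvas is width-limited in 1720×1290, giving 1720.00 × 1146.67; scale factor 1.2383.
Applying the same ×1.2383: 1157.50 → 1433.33.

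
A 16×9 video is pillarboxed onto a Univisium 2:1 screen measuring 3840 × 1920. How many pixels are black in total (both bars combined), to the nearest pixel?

16×9 is narrower than Univisium 2:1, so it spans the full height.
That makes the image 3413.3333 px wide (1920 × 16/9).
3840 − 3413.3333 = 426.6667 px of bars.
Across the 1920-px span: 426.6667 × 1920 ≈ 819200 px.

819200 pixels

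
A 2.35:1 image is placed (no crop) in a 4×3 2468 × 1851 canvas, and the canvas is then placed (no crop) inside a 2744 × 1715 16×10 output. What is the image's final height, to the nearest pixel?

973 px

Inside the 2468×1851 canvas the image is width-limited at 2468.00 × 1050.21.
The 4×3 canvas is height-limited in 2744×1715, giving 2286.67 × 1715.00; scale factor 0.9265.
The image scales with it: height 1050.21 × 0.9265 ≈ 973.05.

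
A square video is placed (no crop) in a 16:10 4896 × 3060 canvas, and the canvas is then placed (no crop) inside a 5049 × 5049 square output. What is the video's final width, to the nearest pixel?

First fit — square into 4896×3060 spans the height: 3060.00 × 3060.00.
The 16:10 canvas is width-limited in 5049×5049, giving 5049.00 × 3155.62; scale factor 1.0312.
Applying the same ×1.0312: 3060.00 → 3155.62.

3156 px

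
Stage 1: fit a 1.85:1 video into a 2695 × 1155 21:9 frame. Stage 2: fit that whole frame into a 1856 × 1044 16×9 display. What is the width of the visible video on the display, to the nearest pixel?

1472 px

First fit — 1.85:1 into 2695×1155 spans the height: 2136.75 × 1155.00.
Second fit — the 21:9 canvas into 1856×1044 spans the width: 1856.00 × 795.43 (×0.6887 from 2695×1155).
Applying the same ×0.6887: 2136.75 → 1471.54.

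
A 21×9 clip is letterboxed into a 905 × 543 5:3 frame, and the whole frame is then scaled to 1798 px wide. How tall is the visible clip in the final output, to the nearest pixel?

771 px

At 905×543 the clip is width-limited, so height = 905 × 9/21 ≈ 387.86 px.
Scaling 905 → 1798 is ×1.9867, so the height becomes 387.86 × 1.9867 ≈ 770.57 px.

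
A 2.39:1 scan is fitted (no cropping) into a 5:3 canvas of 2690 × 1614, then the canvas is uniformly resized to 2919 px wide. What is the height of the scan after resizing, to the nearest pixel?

Fitted into 2690×1614, the scan spans the width; its height is 2690 / 2.390 ≈ 1125.52 px.
Scaling 2690 → 2919 is ×1.0851, so the height becomes 1125.52 × 1.0851 ≈ 1221.34 px.

1221 px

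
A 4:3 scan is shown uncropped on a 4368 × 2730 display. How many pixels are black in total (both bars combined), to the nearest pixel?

Since 1.333 < 1.600, the scan is height-limited.
The scan is 2730 × 4/3 ≈ 3640.0000 px wide.
4368 − 3640.0000 = 728.0000 px of bars.
That's 728.0000 × 2730 ≈ 1987440 black pixels.

1987440 pixels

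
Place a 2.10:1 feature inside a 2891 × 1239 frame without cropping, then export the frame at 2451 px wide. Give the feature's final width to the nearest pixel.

In the 2891×1239 frame the feature fills the height: width = 1239 × 2.100 ≈ 2601.90 px.
The frame scales by 2451/2891 = 0.8478; 2601.90 × 0.8478 ≈ 2205.90 px.

2206 px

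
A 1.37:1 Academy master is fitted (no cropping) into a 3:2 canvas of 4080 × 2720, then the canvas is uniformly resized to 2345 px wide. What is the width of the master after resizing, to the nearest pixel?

2142 px

At 4080×2720 the master is height-limited, so width = 2720 × 1.370 ≈ 3726.40 px.
Resizing to 2345 px wide multiplies everything by 0.5748: 3726.40 → 2141.77 px.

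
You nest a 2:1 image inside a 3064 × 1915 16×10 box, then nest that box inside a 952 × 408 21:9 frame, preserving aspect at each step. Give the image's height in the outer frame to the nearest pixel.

First fit — 2:1 into 3064×1915 spans the width: 3064.00 × 1532.00.
Second fit — the 16×10 canvas into 952×408 spans the height: 652.80 × 408.00 (×0.2131 from 3064×1915).
Applying the same ×0.2131: 1532.00 → 326.40.

326 px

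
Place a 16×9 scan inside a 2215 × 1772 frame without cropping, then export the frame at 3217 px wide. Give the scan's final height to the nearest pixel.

At 2215×1772 the scan is width-limited, so height = 2215 × 9/16 ≈ 1245.94 px.
The frame scales by 3217/2215 = 1.4524; 1245.94 × 1.4524 ≈ 1809.56 px.

1810 px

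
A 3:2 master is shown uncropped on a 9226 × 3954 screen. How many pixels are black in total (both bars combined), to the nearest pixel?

13028430 pixels

3:2 is narrower than 21×9, so it spans the full height.
Content width = 3954 × 3/2 ≈ 5931.0000 px.
9226 − 5931.0000 = 3295.0000 px of bars.
Bar area = 3295.0000 × 3954 ≈ 13028430 px.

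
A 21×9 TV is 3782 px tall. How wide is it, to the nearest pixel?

8825 px

At 21×9, 3782·21/9 ≈ 8824.67.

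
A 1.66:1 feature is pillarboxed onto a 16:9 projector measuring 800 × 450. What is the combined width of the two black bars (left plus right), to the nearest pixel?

1.66:1 (1.660) < 16:9 (1.778), so the feature fills the height.
Content width = 450 × 1.660 ≈ 747.00 px.
Black = 800 − 747.00 = 53.00 px.

53 px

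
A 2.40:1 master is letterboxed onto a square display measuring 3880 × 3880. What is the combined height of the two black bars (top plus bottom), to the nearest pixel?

Since 2.400 > 1.000, the master is width-limited.
The master is 3880 / 2.400 ≈ 1616.67 px tall.
Leftover height: 3880 − 1616.67 = 2263.33 px.

2263 px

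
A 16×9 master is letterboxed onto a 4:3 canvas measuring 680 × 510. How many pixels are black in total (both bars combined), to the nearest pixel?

86700 pixels

Since 1.778 > 1.333, the master is width-limited.
Content height = 680 × 9/16 ≈ 382.5000 px.
510 − 382.5000 = 127.5000 px of bars.
Bar area = 127.5000 × 680 ≈ 86700 px.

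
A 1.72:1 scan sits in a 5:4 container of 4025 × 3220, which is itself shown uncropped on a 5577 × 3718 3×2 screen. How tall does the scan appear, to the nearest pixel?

1.72:1 in 4025×3220: fills the width, so the scan is 4025.00 × 2340.12.
Second fit — the 5:4 canvas into 5577×3718 spans the height: 4647.50 × 3718.00 (×1.1547 from 4025×3220).
Applying the same ×1.1547: 2340.12 → 2702.03.

2702 px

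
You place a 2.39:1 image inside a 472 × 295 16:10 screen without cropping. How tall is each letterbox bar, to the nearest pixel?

2.39:1 is wider than 16:10, so it spans the full width.
That makes the image 197.49 px tall (472 / 2.390).
Black = 295 − 197.49 = 97.51 px, or 48.76 per bar.

49 px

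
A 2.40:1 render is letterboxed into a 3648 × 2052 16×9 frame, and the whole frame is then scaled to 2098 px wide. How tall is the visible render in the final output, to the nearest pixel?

874 px

Fitted into 3648×2052, the render spans the width; its height is 3648 / 2.400 ≈ 1520.00 px.
Scaling 3648 → 2098 is ×0.5751, so the height becomes 1520.00 × 0.5751 ≈ 874.17 px.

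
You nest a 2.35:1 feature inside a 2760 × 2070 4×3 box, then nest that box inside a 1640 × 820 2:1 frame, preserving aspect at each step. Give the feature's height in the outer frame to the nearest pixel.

First fit — 2.35:1 into 2760×2070 spans the width: 2760.00 × 1174.47.
The 4×3 canvas is height-limited in 1640×820, giving 1093.33 × 820.00; scale factor 0.3961.
Applying the same ×0.3961: 1174.47 → 465.25.

465 px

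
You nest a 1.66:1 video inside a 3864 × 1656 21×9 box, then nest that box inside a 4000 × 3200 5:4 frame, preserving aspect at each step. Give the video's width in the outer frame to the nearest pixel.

2846 px

Inside the 3864×1656 canvas the video is height-limited at 2748.96 × 1656.00.
Second fit — the 21×9 canvas into 4000×3200 spans the width: 4000.00 × 1714.29 (×1.0352 from 3864×1656).
Applying the same ×1.0352: 2748.96 → 2845.71.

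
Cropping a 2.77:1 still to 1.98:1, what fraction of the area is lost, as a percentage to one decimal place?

28.5%

Going from 2.77:1 to 1.98:1 means cutting width while keeping height.
Fraction kept = (1.980)/(2.770) ≈ 71.48%, so 28.52% is lost.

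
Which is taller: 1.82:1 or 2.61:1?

1.82 and 2.61; 2.61 > 1.82. The smaller width-to-height ratio is the taller frame.

1.82:1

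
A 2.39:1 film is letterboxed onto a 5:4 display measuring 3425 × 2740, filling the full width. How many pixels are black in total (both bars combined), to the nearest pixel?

The film is 3425 / 2.390 ≈ 1433.0544 px tall.
Leftover height: 2740 − 1433.0544 = 1306.9456 px.
That's 1306.9456 × 3425 ≈ 4476289 black pixels.

4476289 pixels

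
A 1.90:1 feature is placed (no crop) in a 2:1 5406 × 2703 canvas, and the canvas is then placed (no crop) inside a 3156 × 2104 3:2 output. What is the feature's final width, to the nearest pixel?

2998 px

First fit — 1.90:1 into 5406×2703 spans the height: 5135.70 × 2703.00.
2:1 in 3156×2104: fills the width, so the intermediate becomes 3156.00 × 1578.00 — a scale of ×0.5838.
Applying the same ×0.5838: 5135.70 → 2998.20.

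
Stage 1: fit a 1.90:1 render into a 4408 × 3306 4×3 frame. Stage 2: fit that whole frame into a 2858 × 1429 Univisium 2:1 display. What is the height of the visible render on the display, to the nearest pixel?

Inside the 4408×3306 canvas the render is width-limited at 4408.00 × 2320.00.
Second fit — the 4×3 canvas into 2858×1429 spans the height: 1905.33 × 1429.00 (×0.4322 from 4408×3306).
The render scales with it: height 2320.00 × 0.4322 ≈ 1002.81.

1003 px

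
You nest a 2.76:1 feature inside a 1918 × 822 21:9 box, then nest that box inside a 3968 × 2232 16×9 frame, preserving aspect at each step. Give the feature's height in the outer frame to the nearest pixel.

1438 px

First fit — 2.76:1 into 1918×822 spans the width: 1918.00 × 694.93.
21:9 in 3968×2232: fills the width, so the intermediate becomes 3968.00 × 1700.57 — a scale of ×2.0688.
Applying the same ×2.0688: 694.93 → 1437.68.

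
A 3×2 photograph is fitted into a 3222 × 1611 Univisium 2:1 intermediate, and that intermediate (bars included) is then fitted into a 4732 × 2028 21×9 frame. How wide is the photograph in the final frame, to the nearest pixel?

3042 px

First fit — 3×2 into 3222×1611 spans the height: 2416.50 × 1611.00.
Univisium 2:1 in 4732×2028: fills the height, so the intermediate becomes 4056.00 × 2028.00 — a scale of ×1.2588.
So the photograph's width is 2416.50 × 1.2588 ≈ 3042.00.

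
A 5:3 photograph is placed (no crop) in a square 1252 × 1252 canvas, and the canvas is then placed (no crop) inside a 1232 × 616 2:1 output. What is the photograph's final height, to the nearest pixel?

5:3 in 1252×1252: fills the width, so the photograph is 1252.00 × 751.20.
The square canvas is height-limited in 1232×616, giving 616.00 × 616.00; scale factor 0.4920.
Applying the same ×0.4920: 751.20 → 369.60.

370 px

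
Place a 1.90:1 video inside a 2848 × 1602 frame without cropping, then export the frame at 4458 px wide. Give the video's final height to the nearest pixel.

2346 px

At 2848×1602 the video is width-limited, so height = 2848 / 1.900 ≈ 1498.95 px.
Resizing to 4458 px wide multiplies everything by 1.5653: 1498.95 → 2346.32 px.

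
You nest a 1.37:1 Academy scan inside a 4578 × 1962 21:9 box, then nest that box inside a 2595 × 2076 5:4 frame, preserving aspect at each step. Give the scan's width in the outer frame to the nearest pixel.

1524 px

First fit — 1.37:1 Academy into 4578×1962 spans the height: 2687.94 × 1962.00.
21:9 in 2595×2076: fills the width, so the intermediate becomes 2595.00 × 1112.14 — a scale of ×0.5668.
The scan scales with it: width 2687.94 × 0.5668 ≈ 1523.64.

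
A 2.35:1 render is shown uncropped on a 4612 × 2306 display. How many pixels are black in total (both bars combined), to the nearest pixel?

Since 2.350 > 2.000, the render is width-limited.
That makes the image 1962.5532 px tall (4612 / 2.350).
Black = 2306 − 1962.5532 = 343.4468 px.
Bar area = 343.4468 × 4612 ≈ 1583977 px.

1583977 pixels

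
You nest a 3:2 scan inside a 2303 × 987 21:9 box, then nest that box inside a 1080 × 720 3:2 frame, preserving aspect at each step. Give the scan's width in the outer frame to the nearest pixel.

First fit — 3:2 into 2303×987 spans the height: 1480.50 × 987.00.
21:9 in 1080×720: fills the width, so the intermediate becomes 1080.00 × 462.86 — a scale of ×0.4690.
The scan scales with it: width 1480.50 × 0.4690 ≈ 694.29.

694 px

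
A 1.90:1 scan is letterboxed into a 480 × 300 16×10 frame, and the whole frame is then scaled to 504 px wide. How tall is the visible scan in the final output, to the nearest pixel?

At 480×300 the scan is width-limited, so height = 480 / 1.900 ≈ 252.63 px.
Resizing to 504 px wide multiplies everything by 1.0500: 252.63 → 265.26 px.

265 px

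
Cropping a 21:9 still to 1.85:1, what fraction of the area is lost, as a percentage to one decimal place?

20.7%

1.85:1 is narrower than 21:9, so the crop keeps the full height and trims the width.
Area ratio = (1.850)/(2.333) = 79.29%; the remaining 20.71% is cropped out.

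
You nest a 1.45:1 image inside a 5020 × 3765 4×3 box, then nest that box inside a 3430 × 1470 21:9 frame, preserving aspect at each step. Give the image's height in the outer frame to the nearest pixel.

1.45:1 in 5020×3765: fills the width, so the image is 5020.00 × 3462.07.
4×3 in 3430×1470: fills the height, so the intermediate becomes 1960.00 × 1470.00 — a scale of ×0.3904.
So the image's height is 3462.07 × 0.3904 ≈ 1351.72.

1352 px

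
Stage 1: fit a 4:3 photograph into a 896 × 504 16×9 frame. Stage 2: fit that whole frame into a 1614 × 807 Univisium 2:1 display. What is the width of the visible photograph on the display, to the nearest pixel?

1076 px

4:3 in 896×504: fills the height, so the photograph is 672.00 × 504.00.
The 16×9 canvas is height-limited in 1614×807, giving 1434.67 × 807.00; scale factor 1.6012.
Applying the same ×1.6012: 672.00 → 1076.00.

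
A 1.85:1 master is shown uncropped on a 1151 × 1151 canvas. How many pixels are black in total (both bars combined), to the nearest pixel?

Since 1.850 > 1.000, the master is width-limited.
Content height = 1151 / 1.850 ≈ 622.1622 px.
Leftover height: 1151 − 622.1622 = 528.8378 px.
Bar area = 528.8378 × 1151 ≈ 608692 px.

608692 pixels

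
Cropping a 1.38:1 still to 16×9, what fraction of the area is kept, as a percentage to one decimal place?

77.6%

Going from 1.38:1 to 16×9 means cutting height while keeping width.
Fraction kept = (1.380)/(1.778) ≈ 77.62%.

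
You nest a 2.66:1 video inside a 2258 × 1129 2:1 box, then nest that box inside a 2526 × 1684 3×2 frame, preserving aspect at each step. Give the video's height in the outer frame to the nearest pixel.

Inside the 2258×1129 canvas the video is width-limited at 2258.00 × 848.87.
2:1 in 2526×1684: fills the width, so the intermediate becomes 2526.00 × 1263.00 — a scale of ×1.1187.
Applying the same ×1.1187: 848.87 → 949.62.

950 px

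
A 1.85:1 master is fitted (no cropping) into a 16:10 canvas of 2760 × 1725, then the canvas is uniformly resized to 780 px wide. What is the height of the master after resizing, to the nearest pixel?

422 px

Fitted into 2760×1725, the master spans the width; its height is 2760 / 1.850 ≈ 1491.89 px.
The frame scales by 780/2760 = 0.2826; 1491.89 × 0.2826 ≈ 421.62 px.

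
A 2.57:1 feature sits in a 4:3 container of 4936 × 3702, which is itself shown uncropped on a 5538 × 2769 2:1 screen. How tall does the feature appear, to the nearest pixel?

1437 px

2.57:1 in 4936×3702: fills the width, so the feature is 4936.00 × 1920.62.
4:3 in 5538×2769: fills the height, so the intermediate becomes 3692.00 × 2769.00 — a scale of ×0.7480.
The feature scales with it: height 1920.62 × 0.7480 ≈ 1436.58.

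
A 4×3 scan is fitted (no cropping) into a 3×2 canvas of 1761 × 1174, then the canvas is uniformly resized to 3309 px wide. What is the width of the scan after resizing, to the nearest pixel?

2941 px

In the 1761×1174 frame the scan fills the height: width = 1174 × 4/3 ≈ 1565.33 px.
Scaling 1761 → 3309 is ×1.8790, so the width becomes 1565.33 × 1.8790 ≈ 2941.33 px.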